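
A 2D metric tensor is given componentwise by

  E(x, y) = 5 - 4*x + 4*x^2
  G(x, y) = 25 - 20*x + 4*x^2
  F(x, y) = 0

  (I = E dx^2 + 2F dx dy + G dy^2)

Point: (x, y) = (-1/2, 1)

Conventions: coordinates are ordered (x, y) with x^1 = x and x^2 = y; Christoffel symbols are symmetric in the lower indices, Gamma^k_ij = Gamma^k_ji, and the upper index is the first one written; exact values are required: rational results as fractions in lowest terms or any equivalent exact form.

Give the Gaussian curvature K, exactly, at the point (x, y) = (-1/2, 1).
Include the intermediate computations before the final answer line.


E = 8, F = 0, G = 36, EG - F^2 = 288 at the point
E_x = -8, E_y = 0, F_x = 0, F_y = 0, G_x = -24, G_y = 0
E_yy = 0, F_xy = 0, G_xx = 8
Compute both Brioschi determinants and normalise by (EG - F^2)^2.
M1 = [[-E_yy/2 + F_xy - G_xx/2, E_x/2, F_x - E_y/2], [F_y - G_x/2, E, F], [G_y/2, F, G]] = [[-4, -4, 0], [12, 8, 0], [0, 0, 36]]; det M1 = 576
M2 = [[0, E_y/2, G_x/2], [E_y/2, E, F], [G_x/2, F, G]] = [[0, 0, -12], [0, 8, 0], [-12, 0, 36]]; det M2 = -1152
det M1 - det M2 = 1728; K = 1728 / (288)^2 = 1/48

Answer: K = 1/48


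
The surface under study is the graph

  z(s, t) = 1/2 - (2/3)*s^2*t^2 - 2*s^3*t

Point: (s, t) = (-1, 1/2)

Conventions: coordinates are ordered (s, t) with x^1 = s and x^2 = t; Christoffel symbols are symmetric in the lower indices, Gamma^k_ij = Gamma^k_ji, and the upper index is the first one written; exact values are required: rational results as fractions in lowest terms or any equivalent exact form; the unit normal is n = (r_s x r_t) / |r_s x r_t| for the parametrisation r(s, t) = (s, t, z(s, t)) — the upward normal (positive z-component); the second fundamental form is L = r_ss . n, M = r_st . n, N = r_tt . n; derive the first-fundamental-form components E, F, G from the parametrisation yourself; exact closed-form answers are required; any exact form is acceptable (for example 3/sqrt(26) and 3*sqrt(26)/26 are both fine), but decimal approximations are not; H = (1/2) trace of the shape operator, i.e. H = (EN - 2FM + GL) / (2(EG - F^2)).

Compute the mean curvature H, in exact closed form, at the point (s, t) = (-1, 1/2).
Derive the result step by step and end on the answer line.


z_s = -8/3, z_t = 4/3, z_ss = 17/3, z_st = -14/3, z_tt = -4/3
E = 73/9, F = -32/9, G = 25/9; answer radicand W^2 = 89/9
unnormalised second-form numerators: l = 17/3, m = -14/3, n = -4/3; L = l/sqrt(89/9), and similarly M = m/sqrt(W^2), N = n/sqrt(W^2)
H = (E*n - 2*F*m + G*l) / (2*(EG - F^2)*sqrt(W^2)); E*n - 2*F*m + G*l = -763/27, EG - F^2 = 89/9, so H = (-763/534)/sqrt(89/9)

Answer: H = -763*sqrt(89)/15842


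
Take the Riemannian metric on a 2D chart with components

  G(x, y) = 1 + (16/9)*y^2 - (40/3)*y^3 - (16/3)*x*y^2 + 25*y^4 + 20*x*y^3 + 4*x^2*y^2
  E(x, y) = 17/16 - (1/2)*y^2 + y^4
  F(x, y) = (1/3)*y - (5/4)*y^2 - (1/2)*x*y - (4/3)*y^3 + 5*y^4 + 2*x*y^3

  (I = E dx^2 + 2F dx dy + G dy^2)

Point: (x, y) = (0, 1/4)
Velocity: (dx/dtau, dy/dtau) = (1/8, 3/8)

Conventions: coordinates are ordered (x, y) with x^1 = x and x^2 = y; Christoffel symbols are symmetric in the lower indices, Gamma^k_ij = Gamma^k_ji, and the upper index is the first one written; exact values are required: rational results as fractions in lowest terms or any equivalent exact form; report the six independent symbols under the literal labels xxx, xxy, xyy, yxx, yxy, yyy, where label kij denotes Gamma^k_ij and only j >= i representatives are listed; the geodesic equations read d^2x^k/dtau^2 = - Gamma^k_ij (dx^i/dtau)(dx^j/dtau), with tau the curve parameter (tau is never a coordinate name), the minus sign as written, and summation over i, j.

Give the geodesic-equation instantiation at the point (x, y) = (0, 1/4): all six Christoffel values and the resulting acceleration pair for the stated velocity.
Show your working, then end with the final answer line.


E = 265/256, F = 1/256, G = 2305/2304 at the point
E_x = 0, E_y = -3/16, F_x = -3/32, F_y = -11/48, G_x = -1/48, G_y = -7/144
EG - F^2 = 1193/1152;  g^inv = (1152/1193) * [[2305/2304, -1/256], [-1/256, 265/256]]
first-kind symbols [ij,l] = (1/2)(d_i g_jl + d_j g_il - d_l g_ij): [xx,x] = E_x/2 = 0, [xx,y] = F_x - E_y/2 = 0, [xy,x] = E_y/2 = -3/32, [xy,y] = G_x/2 = -1/96, [yy,x] = F_y - G_x/2 = -7/32, [yy,y] = G_y/2 = -7/288
Gamma^x_ij = (G*[ij,x] - F*[ij,y])/(EG - F^2), Gamma^y_ij = (E*[ij,y] - F*[ij,x])/(EG - F^2)
Gamma_xxx = 0, Gamma_xxy = -108/1193, Gamma_xyy = -252/1193, Gamma_yxx = 0, Gamma_yxy = -12/1193, Gamma_yyy = -28/1193
d^2x/dtau^2 = -(Gamma_xxx*(1/8)^2 + 2*Gamma_xxy*(1/8)*(3/8) + Gamma_xyy*(3/8)^2) = 729/19088
d^2y/dtau^2 = -(Gamma_yxx*(1/8)^2 + 2*Gamma_yxy*(1/8)*(3/8) + Gamma_yyy*(3/8)^2) = 81/19088

Answer: Gamma_xxx = 0, Gamma_xxy = -108/1193, Gamma_xyy = -252/1193, Gamma_yxx = 0, Gamma_yxy = -12/1193, Gamma_yyy = -28/1193; accelerations (d^2x/dtau^2, d^2y/dtau^2) = (729/19088, 81/19088)


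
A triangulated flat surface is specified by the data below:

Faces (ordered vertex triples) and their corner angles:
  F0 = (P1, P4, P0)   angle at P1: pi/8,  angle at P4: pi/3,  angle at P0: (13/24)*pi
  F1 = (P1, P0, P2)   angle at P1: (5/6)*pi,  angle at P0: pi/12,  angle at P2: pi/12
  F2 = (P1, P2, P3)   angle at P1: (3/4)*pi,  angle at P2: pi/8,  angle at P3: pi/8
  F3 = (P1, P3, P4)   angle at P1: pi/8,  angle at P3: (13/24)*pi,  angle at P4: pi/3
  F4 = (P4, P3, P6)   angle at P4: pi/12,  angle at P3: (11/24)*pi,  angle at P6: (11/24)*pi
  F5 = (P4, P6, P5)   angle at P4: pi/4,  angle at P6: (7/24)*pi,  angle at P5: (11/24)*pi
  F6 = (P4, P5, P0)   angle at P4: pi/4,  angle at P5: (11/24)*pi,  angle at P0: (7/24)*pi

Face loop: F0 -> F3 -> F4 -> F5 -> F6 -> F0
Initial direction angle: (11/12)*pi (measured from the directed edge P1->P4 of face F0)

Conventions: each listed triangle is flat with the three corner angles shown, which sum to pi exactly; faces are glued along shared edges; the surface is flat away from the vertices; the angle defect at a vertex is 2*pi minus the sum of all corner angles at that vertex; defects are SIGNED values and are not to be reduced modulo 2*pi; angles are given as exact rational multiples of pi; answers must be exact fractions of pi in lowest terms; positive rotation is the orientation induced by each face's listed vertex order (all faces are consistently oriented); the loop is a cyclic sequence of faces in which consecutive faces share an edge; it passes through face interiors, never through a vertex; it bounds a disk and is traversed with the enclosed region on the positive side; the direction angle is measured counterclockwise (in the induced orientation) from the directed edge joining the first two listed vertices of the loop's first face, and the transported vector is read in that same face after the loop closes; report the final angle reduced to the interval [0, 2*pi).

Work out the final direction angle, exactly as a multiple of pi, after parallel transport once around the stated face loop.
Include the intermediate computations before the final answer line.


enclosed vertex P4: corner angles sum to (5/4)*pi, defect = 2*pi - (5/4)*pi = (3/4)*pi
holonomy = initial angle + sum of enclosed defects (mod 2*pi), positive in the induced orientation
final angle = (11/12)*pi + (3/4)*pi = (5/3)*pi (mod 2*pi)

Answer: final direction angle = (5/3)*pi


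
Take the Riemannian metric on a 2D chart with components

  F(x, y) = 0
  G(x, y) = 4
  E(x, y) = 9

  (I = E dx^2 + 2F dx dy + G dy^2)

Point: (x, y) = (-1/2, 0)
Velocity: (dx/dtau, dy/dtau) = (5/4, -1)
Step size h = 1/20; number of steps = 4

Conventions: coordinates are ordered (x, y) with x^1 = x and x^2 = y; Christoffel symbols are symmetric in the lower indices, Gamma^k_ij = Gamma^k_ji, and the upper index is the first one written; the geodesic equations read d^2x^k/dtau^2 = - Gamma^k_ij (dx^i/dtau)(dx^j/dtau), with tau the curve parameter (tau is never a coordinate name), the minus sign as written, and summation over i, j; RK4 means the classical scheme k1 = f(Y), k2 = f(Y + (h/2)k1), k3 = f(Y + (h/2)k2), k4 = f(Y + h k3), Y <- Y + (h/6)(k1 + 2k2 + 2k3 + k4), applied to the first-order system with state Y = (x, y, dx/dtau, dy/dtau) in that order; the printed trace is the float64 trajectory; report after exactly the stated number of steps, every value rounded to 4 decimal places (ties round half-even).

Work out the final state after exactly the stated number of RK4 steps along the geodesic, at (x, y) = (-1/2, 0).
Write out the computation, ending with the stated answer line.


f(Y) = (dx/dtau, dy/dtau, -Gamma^x_ij Y'^i Y'^j, -Gamma^y_ij Y'^i Y'^j) with the Gammas evaluated at the stage position; h = 0.050000; intermediate values shown to 6 dp
step 0: x = -0.5000, y = 0.0000, dx/dtau = 1.2500, dy/dtau = -1.0000
step 1:
  k1: at (x, y) = (-0.500000, 0.000000), (dx/dtau, dy/dtau) = (1.250000, -1.000000); Gamma_xxx = 0.000000, Gamma_xxy = 0.000000, Gamma_xyy = 0.000000, Gamma_yxx = 0.000000, Gamma_yxy = 0.000000, Gamma_yyy = 0.000000; k1 = (1.250000, -1.000000, 0.000000, 0.000000)
  k2: at (x, y) = (-0.468750, -0.025000), (dx/dtau, dy/dtau) = (1.250000, -1.000000); Gamma_xxx = 0.000000, Gamma_xxy = 0.000000, Gamma_xyy = 0.000000, Gamma_yxx = 0.000000, Gamma_yxy = 0.000000, Gamma_yyy = 0.000000; k2 = (1.250000, -1.000000, 0.000000, 0.000000)
  k3: at (x, y) = (-0.468750, -0.025000), (dx/dtau, dy/dtau) = (1.250000, -1.000000); Gamma_xxx = 0.000000, Gamma_xxy = 0.000000, Gamma_xyy = 0.000000, Gamma_yxx = 0.000000, Gamma_yxy = 0.000000, Gamma_yyy = 0.000000; k3 = (1.250000, -1.000000, 0.000000, 0.000000)
  k4: at (x, y) = (-0.437500, -0.050000), (dx/dtau, dy/dtau) = (1.250000, -1.000000); Gamma_xxx = 0.000000, Gamma_xxy = 0.000000, Gamma_xyy = 0.000000, Gamma_yxx = 0.000000, Gamma_yxy = 0.000000, Gamma_yyy = 0.000000; k4 = (1.250000, -1.000000, 0.000000, 0.000000)
  Y <- Y + (h/6)(k1 + 2k2 + 2k3 + k4): x = -0.4375, y = -0.0500, dx/dtau = 1.2500, dy/dtau = -1.0000
step 2:
  k1: at (x, y) = (-0.437500, -0.050000), (dx/dtau, dy/dtau) = (1.250000, -1.000000); Gamma_xxx = 0.000000, Gamma_xxy = 0.000000, Gamma_xyy = 0.000000, Gamma_yxx = 0.000000, Gamma_yxy = 0.000000, Gamma_yyy = 0.000000; k1 = (1.250000, -1.000000, 0.000000, 0.000000)
  k2: at (x, y) = (-0.406250, -0.075000), (dx/dtau, dy/dtau) = (1.250000, -1.000000); Gamma_xxx = 0.000000, Gamma_xxy = 0.000000, Gamma_xyy = 0.000000, Gamma_yxx = 0.000000, Gamma_yxy = 0.000000, Gamma_yyy = 0.000000; k2 = (1.250000, -1.000000, 0.000000, 0.000000)
  k3: at (x, y) = (-0.406250, -0.075000), (dx/dtau, dy/dtau) = (1.250000, -1.000000); Gamma_xxx = 0.000000, Gamma_xxy = 0.000000, Gamma_xyy = 0.000000, Gamma_yxx = 0.000000, Gamma_yxy = 0.000000, Gamma_yyy = 0.000000; k3 = (1.250000, -1.000000, 0.000000, 0.000000)
  k4: at (x, y) = (-0.375000, -0.100000), (dx/dtau, dy/dtau) = (1.250000, -1.000000); Gamma_xxx = 0.000000, Gamma_xxy = 0.000000, Gamma_xyy = 0.000000, Gamma_yxx = 0.000000, Gamma_yxy = 0.000000, Gamma_yyy = 0.000000; k4 = (1.250000, -1.000000, 0.000000, 0.000000)
  Y <- Y + (h/6)(k1 + 2k2 + 2k3 + k4): x = -0.3750, y = -0.1000, dx/dtau = 1.2500, dy/dtau = -1.0000
step 3:
  k1: at (x, y) = (-0.375000, -0.100000), (dx/dtau, dy/dtau) = (1.250000, -1.000000); Gamma_xxx = 0.000000, Gamma_xxy = 0.000000, Gamma_xyy = 0.000000, Gamma_yxx = 0.000000, Gamma_yxy = 0.000000, Gamma_yyy = 0.000000; k1 = (1.250000, -1.000000, 0.000000, 0.000000)
  k2: at (x, y) = (-0.343750, -0.125000), (dx/dtau, dy/dtau) = (1.250000, -1.000000); Gamma_xxx = 0.000000, Gamma_xxy = 0.000000, Gamma_xyy = 0.000000, Gamma_yxx = 0.000000, Gamma_yxy = 0.000000, Gamma_yyy = 0.000000; k2 = (1.250000, -1.000000, 0.000000, 0.000000)
  k3: at (x, y) = (-0.343750, -0.125000), (dx/dtau, dy/dtau) = (1.250000, -1.000000); Gamma_xxx = 0.000000, Gamma_xxy = 0.000000, Gamma_xyy = 0.000000, Gamma_yxx = 0.000000, Gamma_yxy = 0.000000, Gamma_yyy = 0.000000; k3 = (1.250000, -1.000000, 0.000000, 0.000000)
  k4: at (x, y) = (-0.312500, -0.150000), (dx/dtau, dy/dtau) = (1.250000, -1.000000); Gamma_xxx = 0.000000, Gamma_xxy = 0.000000, Gamma_xyy = 0.000000, Gamma_yxx = 0.000000, Gamma_yxy = 0.000000, Gamma_yyy = 0.000000; k4 = (1.250000, -1.000000, 0.000000, 0.000000)
  Y <- Y + (h/6)(k1 + 2k2 + 2k3 + k4): x = -0.3125, y = -0.1500, dx/dtau = 1.2500, dy/dtau = -1.0000
step 4:
  k1: at (x, y) = (-0.312500, -0.150000), (dx/dtau, dy/dtau) = (1.250000, -1.000000); Gamma_xxx = 0.000000, Gamma_xxy = 0.000000, Gamma_xyy = 0.000000, Gamma_yxx = 0.000000, Gamma_yxy = 0.000000, Gamma_yyy = 0.000000; k1 = (1.250000, -1.000000, 0.000000, 0.000000)
  k2: at (x, y) = (-0.281250, -0.175000), (dx/dtau, dy/dtau) = (1.250000, -1.000000); Gamma_xxx = 0.000000, Gamma_xxy = 0.000000, Gamma_xyy = 0.000000, Gamma_yxx = 0.000000, Gamma_yxy = 0.000000, Gamma_yyy = 0.000000; k2 = (1.250000, -1.000000, 0.000000, 0.000000)
  k3: at (x, y) = (-0.281250, -0.175000), (dx/dtau, dy/dtau) = (1.250000, -1.000000); Gamma_xxx = 0.000000, Gamma_xxy = 0.000000, Gamma_xyy = 0.000000, Gamma_yxx = 0.000000, Gamma_yxy = 0.000000, Gamma_yyy = 0.000000; k3 = (1.250000, -1.000000, 0.000000, 0.000000)
  k4: at (x, y) = (-0.250000, -0.200000), (dx/dtau, dy/dtau) = (1.250000, -1.000000); Gamma_xxx = 0.000000, Gamma_xxy = 0.000000, Gamma_xyy = 0.000000, Gamma_yxx = 0.000000, Gamma_yxy = 0.000000, Gamma_yyy = 0.000000; k4 = (1.250000, -1.000000, 0.000000, 0.000000)
  Y <- Y + (h/6)(k1 + 2k2 + 2k3 + k4): x = -0.2500, y = -0.2000, dx/dtau = 1.2500, dy/dtau = -1.0000

Answer: x = -0.2500, y = -0.2000, dx/dtau = 1.2500, dy/dtau = -1.0000


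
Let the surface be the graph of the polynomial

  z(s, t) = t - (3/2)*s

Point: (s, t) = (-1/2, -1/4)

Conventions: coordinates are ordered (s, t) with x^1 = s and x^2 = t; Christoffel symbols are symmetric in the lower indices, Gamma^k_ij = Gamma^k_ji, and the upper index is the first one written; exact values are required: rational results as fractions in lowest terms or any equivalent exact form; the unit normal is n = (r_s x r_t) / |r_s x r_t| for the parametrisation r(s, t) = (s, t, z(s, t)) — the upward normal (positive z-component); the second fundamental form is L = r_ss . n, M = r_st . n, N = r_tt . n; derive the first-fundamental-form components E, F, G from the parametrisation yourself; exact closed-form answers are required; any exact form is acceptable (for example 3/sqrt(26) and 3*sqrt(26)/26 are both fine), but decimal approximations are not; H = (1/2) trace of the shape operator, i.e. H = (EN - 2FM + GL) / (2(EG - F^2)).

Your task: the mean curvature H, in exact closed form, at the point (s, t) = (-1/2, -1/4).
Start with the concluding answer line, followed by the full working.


Answer: H = 0

z_s = -3/2, z_t = 1, z_ss = 0, z_st = 0, z_tt = 0
E = 13/4, F = -3/2, G = 2; answer radicand W^2 = 17/4
unnormalised second-form numerators: l = 0, m = 0, n = 0; L = l/sqrt(17/4), and similarly M = m/sqrt(W^2), N = n/sqrt(W^2)
H = (E*n - 2*F*m + G*l) / (2*(EG - F^2)*sqrt(W^2)); E*n - 2*F*m + G*l = 0, EG - F^2 = 17/4, so H = (0)/sqrt(17/4)


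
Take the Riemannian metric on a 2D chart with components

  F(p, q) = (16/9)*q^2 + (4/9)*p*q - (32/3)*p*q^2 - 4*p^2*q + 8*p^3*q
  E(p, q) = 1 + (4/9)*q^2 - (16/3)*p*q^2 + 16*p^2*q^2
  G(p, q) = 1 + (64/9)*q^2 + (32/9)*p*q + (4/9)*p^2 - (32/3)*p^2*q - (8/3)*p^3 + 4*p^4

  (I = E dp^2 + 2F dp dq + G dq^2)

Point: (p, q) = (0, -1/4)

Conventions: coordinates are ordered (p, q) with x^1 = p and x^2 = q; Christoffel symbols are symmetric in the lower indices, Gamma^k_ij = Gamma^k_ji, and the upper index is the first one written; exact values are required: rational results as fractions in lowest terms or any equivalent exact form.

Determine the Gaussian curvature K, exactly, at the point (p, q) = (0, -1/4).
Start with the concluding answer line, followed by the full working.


Answer: K = 2880/2809

E = 37/36, F = 1/9, G = 13/9, EG - F^2 = 53/36 at the point
E_p = -1/3, E_q = -2/9, F_p = -7/9, F_q = -8/9, G_p = -8/9, G_q = -32/9
E_qq = 8/9, F_pq = 52/9, G_pp = 56/9
Evaluate Brioschi's two determinant matrices M1, M2 and divide by (EG - F^2)^2.
M1 = [[-E_qq/2 + F_pq - G_pp/2, E_p/2, F_p - E_q/2], [F_q - G_p/2, E, F], [G_q/2, F, G]] = [[20/9, -1/6, -2/3], [-4/9, 37/36, 1/9], [-16/9, 1/9, 13/9]]; det M1 = 163/81
M2 = [[0, E_q/2, G_p/2], [E_q/2, E, F], [G_p/2, F, G]] = [[0, -1/9, -4/9], [-1/9, 37/36, 1/9], [-4/9, 1/9, 13/9]]; det M2 = -17/81
det M1 - det M2 = 20/9; K = 20/9 / (53/36)^2 = 2880/2809


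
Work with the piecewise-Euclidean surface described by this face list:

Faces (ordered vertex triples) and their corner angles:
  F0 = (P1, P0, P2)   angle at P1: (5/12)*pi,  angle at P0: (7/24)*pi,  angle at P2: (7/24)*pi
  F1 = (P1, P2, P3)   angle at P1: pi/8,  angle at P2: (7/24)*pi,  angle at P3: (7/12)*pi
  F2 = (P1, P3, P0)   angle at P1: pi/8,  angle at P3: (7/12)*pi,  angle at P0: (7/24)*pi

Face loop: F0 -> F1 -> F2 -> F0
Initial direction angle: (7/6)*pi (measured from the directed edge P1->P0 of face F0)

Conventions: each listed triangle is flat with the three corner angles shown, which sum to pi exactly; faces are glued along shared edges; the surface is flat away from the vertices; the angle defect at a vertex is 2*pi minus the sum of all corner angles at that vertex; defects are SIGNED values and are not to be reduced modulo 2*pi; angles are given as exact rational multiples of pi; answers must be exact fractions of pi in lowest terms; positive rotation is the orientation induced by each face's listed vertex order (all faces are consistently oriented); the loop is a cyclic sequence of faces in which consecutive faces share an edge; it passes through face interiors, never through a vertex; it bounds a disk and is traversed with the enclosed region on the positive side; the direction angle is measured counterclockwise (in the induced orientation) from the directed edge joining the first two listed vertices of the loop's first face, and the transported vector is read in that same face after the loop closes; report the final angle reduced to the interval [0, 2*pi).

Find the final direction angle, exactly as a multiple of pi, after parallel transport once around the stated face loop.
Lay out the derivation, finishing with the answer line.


enclosed vertex P1: corner angles sum to (2/3)*pi, defect = 2*pi - (2/3)*pi = (4/3)*pi
holonomy = initial angle + sum of enclosed defects (mod 2*pi), positive in the induced orientation
final angle = (7/6)*pi + (4/3)*pi = pi/2 (mod 2*pi)

Answer: final direction angle = pi/2


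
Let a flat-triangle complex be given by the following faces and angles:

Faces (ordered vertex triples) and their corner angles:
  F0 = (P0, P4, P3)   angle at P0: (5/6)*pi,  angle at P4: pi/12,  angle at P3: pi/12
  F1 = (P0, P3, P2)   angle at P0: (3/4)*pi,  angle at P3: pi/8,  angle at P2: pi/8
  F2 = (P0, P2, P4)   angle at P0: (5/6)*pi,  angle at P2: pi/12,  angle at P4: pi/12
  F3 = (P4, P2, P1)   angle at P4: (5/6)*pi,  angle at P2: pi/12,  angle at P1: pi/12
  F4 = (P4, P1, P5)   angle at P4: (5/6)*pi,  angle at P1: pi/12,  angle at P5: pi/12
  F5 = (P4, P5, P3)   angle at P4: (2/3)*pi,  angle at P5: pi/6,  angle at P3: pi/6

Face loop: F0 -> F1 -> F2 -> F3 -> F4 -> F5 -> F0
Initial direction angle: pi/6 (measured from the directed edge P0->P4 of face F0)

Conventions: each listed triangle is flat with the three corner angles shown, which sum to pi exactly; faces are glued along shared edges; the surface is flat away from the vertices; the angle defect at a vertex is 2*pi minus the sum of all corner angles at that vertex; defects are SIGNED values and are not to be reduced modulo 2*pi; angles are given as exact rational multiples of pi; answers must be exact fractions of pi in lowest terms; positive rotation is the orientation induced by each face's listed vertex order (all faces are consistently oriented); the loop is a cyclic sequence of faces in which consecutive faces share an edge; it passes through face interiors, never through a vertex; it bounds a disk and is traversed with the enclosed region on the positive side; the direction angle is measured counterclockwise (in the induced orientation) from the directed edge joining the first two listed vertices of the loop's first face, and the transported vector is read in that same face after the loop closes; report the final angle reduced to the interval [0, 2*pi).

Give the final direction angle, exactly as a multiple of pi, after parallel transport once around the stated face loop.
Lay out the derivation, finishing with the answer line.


enclosed vertex P0: corner angles sum to (29/12)*pi, defect = 2*pi - (29/12)*pi = (-5/12)*pi
enclosed vertex P4: corner angles sum to (5/2)*pi, defect = 2*pi - (5/2)*pi = -pi/2
by Gauss-Bonnet the loop rotates the vector by the enclosed defect sum (positive orientation, mod 2*pi)
final angle = pi/6 - (11/12)*pi = (5/4)*pi (mod 2*pi)

Answer: final direction angle = (5/4)*pi


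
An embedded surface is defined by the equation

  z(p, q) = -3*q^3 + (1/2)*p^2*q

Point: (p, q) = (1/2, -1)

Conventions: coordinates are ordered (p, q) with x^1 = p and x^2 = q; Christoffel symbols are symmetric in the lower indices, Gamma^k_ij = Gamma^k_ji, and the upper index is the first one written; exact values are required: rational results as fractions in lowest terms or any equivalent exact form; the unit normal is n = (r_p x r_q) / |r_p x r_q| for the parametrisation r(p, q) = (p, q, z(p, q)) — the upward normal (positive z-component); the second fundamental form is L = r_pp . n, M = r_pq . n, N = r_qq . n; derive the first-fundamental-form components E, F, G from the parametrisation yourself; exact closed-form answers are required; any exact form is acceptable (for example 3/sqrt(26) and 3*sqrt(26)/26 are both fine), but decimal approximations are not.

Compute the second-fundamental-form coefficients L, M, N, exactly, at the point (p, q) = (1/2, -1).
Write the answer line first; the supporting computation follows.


Answer: L = -8*sqrt(569)/1707, M = 4*sqrt(569)/1707, N = 48*sqrt(569)/569

z_p = -1/2, z_q = -71/8, z_pp = -1, z_pq = 1/2, z_qq = 18
E = 5/4, F = 71/16, G = 5105/64; answer radicand W^2 = 5121/64
unnormalised second-form numerators: l = -1, m = 1/2, n = 18; L = l/sqrt(5121/64), and similarly M = m/sqrt(W^2), N = n/sqrt(W^2)


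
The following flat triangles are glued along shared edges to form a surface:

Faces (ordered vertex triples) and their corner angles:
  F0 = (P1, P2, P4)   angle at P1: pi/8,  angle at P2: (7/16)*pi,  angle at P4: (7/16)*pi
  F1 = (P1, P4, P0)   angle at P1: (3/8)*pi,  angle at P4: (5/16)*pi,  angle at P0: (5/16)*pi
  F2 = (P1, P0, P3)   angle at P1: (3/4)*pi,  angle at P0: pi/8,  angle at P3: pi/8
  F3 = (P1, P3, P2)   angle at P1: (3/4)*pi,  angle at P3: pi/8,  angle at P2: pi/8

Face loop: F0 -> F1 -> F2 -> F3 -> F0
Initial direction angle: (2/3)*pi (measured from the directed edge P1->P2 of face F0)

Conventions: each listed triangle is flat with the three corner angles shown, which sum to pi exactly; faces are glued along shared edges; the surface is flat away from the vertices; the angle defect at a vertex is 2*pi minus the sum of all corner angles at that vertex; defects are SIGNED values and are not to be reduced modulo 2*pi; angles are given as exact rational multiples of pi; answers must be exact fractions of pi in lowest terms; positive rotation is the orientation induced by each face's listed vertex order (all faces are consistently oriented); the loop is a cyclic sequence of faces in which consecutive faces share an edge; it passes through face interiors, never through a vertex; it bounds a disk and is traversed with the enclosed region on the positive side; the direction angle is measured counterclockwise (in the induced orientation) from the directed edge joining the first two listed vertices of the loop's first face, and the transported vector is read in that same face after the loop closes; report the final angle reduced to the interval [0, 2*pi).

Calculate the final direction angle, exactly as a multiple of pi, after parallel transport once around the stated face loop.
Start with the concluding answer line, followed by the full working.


Answer: final direction angle = (2/3)*pi

enclosed vertex P1: corner angles sum to 2*pi, defect = 2*pi - 2*pi = 0
summing the enclosed defects onto the initial angle, mod 2*pi in the induced orientation:
final angle = (2/3)*pi + 0 = (2/3)*pi (mod 2*pi)


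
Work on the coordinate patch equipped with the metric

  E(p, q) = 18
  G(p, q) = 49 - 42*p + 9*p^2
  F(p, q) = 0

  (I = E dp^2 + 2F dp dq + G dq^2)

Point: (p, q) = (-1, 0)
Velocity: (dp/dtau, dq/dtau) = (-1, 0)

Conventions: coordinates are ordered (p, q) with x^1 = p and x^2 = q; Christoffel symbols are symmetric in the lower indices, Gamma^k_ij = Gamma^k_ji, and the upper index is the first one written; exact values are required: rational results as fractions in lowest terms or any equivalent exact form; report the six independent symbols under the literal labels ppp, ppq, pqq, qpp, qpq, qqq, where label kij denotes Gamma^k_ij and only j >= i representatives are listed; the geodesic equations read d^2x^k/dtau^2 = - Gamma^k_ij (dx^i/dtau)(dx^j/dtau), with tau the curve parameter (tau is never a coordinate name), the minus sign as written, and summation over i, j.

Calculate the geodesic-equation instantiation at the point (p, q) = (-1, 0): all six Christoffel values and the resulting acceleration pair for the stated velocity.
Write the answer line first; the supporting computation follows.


Answer: Gamma_ppp = 0, Gamma_ppq = 0, Gamma_pqq = 5/3, Gamma_qpp = 0, Gamma_qpq = -3/10, Gamma_qqq = 0; accelerations (d^2p/dtau^2, d^2q/dtau^2) = (0, 0)

E = 18, F = 0, G = 100 at the point
E_p = 0, E_q = 0, F_p = 0, F_q = 0, G_p = -60, G_q = 0
EG - F^2 = 1800;  g^inv = (1/1800) * [[100, 0], [0, 18]]
first-kind symbols [ij,l] = (1/2)(d_i g_jl + d_j g_il - d_l g_ij): [pp,p] = E_p/2 = 0, [pp,q] = F_p - E_q/2 = 0, [pq,p] = E_q/2 = 0, [pq,q] = G_p/2 = -30, [qq,p] = F_q - G_p/2 = 30, [qq,q] = G_q/2 = 0
Gamma^p_ij = (G*[ij,p] - F*[ij,q])/(EG - F^2), Gamma^q_ij = (E*[ij,q] - F*[ij,p])/(EG - F^2)
Gamma_ppp = 0, Gamma_ppq = 0, Gamma_pqq = 5/3, Gamma_qpp = 0, Gamma_qpq = -3/10, Gamma_qqq = 0
d^2p/dtau^2 = -(Gamma_ppp*(-1)^2 + 2*Gamma_ppq*(-1)*(0) + Gamma_pqq*(0)^2) = 0
d^2q/dtau^2 = -(Gamma_qpp*(-1)^2 + 2*Gamma_qpq*(-1)*(0) + Gamma_qqq*(0)^2) = 0


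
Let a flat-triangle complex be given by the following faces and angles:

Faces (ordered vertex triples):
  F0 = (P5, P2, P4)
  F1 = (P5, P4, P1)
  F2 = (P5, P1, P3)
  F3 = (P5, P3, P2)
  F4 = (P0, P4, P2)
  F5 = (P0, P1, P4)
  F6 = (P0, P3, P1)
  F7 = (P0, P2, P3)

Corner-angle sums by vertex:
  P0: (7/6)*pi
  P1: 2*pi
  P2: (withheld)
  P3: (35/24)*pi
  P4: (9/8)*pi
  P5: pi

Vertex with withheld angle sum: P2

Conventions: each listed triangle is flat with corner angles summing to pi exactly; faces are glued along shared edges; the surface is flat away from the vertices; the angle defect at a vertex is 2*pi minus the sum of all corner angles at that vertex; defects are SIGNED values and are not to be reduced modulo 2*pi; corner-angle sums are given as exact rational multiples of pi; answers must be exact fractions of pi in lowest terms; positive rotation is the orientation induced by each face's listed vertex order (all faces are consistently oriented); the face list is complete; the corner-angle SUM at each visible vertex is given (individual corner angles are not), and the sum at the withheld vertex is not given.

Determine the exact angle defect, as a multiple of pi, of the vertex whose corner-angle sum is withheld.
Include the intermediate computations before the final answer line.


V = 6, E = 12, F = 8; chi = V - E + F = 2
Gauss-Bonnet: total defect = 2*pi*chi = 4*pi; visible defects sum to (13/4)*pi

Answer: defect(P2) = (3/4)*pi


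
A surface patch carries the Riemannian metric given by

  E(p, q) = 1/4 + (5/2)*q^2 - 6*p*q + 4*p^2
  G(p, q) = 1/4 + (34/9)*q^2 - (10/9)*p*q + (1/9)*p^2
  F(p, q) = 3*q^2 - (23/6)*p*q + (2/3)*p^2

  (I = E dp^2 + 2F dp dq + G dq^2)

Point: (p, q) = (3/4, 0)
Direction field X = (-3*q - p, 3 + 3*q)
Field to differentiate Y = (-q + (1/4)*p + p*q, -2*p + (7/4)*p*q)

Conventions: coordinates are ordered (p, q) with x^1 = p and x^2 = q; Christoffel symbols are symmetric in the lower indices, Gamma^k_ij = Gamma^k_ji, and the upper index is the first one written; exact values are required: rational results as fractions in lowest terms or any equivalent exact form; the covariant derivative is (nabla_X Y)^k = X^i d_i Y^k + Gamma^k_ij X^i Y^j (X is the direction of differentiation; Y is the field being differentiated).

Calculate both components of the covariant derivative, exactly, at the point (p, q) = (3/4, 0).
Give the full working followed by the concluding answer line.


E = 5/2, F = 3/8, G = 5/16 at the point
E_p = 6, E_q = -9/2, F_p = 1, F_q = -23/8, G_p = 1/6, G_q = -5/6
EG - F^2 = 41/64;  g^inv = (64/41) * [[5/16, -3/8], [-3/8, 5/2]]
first-kind symbols [ij,l] = (1/2)(d_i g_jl + d_j g_il - d_l g_ij): [pp,p] = E_p/2 = 3, [pp,q] = F_p - E_q/2 = 13/4, [pq,p] = E_q/2 = -9/4, [pq,q] = G_p/2 = 1/12, [qq,p] = F_q - G_p/2 = -71/24, [qq,q] = G_q/2 = -5/12
Gamma^p_ij = (G*[ij,p] - F*[ij,q])/(EG - F^2), Gamma^q_ij = (E*[ij,q] - F*[ij,p])/(EG - F^2)
Gamma_ppp = -18/41, Gamma_ppq = -47/41, Gamma_pqq = -295/246, Gamma_qpp = 448/41, Gamma_qpq = 202/123, Gamma_qqq = 13/123
X = (-3/4, 3), Y = (3/16, -3/2) at the point

Answer: (nabla_X Y)^p = 3393/1312, (nabla_X Y)^q = 4065/656


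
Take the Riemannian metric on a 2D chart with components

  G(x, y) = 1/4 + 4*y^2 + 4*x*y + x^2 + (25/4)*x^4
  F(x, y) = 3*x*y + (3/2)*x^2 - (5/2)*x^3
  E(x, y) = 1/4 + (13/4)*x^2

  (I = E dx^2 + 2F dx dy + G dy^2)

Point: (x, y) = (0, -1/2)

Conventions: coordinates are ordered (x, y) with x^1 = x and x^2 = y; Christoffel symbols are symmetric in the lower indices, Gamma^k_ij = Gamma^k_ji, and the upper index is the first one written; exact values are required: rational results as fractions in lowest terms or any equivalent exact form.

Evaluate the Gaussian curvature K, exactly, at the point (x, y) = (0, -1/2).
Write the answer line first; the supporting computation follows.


Answer: K = 32/25

E = 1/4, F = 0, G = 5/4, EG - F^2 = 5/16 at the point
E_x = 0, E_y = 0, F_x = -3/2, F_y = 0, G_x = -2, G_y = -4
E_yy = 0, F_xy = 3, G_xx = 2
Evaluate Brioschi's two determinant matrices M1, M2 and divide by (EG - F^2)^2.
M1 = [[-E_yy/2 + F_xy - G_xx/2, E_x/2, F_x - E_y/2], [F_y - G_x/2, E, F], [G_y/2, F, G]] = [[2, 0, -3/2], [1, 1/4, 0], [-2, 0, 5/4]]; det M1 = -1/8
M2 = [[0, E_y/2, G_x/2], [E_y/2, E, F], [G_x/2, F, G]] = [[0, 0, -1], [0, 1/4, 0], [-1, 0, 5/4]]; det M2 = -1/4
det M1 - det M2 = 1/8; K = 1/8 / (5/16)^2 = 32/25


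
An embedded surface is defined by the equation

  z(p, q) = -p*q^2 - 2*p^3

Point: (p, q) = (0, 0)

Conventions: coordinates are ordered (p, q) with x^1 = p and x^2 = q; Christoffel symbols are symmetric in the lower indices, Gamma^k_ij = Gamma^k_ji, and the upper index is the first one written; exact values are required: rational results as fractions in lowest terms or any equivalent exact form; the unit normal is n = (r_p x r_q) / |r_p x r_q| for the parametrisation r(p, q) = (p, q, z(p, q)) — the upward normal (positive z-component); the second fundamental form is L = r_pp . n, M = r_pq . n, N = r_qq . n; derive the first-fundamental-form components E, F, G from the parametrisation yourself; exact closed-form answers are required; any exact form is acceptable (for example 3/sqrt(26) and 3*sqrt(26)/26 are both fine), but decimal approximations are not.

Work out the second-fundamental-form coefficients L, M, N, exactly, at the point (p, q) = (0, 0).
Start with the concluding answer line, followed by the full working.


Answer: L = 0, M = 0, N = 0

z_p = 0, z_q = 0, z_pp = 0, z_pq = 0, z_qq = 0
E = 1, F = 0, G = 1; answer radicand W^2 = 1
unnormalised second-form numerators: l = 0, m = 0, n = 0; L = l/sqrt(1), and similarly M = m/sqrt(W^2), N = n/sqrt(W^2)


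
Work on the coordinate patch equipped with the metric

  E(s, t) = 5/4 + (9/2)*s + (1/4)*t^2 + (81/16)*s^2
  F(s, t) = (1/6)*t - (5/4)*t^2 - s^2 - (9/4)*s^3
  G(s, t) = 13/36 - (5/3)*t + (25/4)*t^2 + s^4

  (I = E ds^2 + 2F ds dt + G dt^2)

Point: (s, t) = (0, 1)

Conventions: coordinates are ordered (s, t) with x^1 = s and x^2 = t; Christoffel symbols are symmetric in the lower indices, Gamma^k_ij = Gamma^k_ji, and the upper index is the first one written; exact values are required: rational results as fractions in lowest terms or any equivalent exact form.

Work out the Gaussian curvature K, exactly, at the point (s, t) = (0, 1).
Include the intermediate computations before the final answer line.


E = 3/2, F = -13/12, G = 89/18, EG - F^2 = 899/144 at the point
E_s = 9/2, E_t = 1/2, F_s = 0, F_t = -7/3, G_s = 0, G_t = 65/6
E_tt = 1/2, F_st = 0, G_ss = 0
Compute both Brioschi determinants and normalise by (EG - F^2)^2.
M1 = [[-E_tt/2 + F_st - G_ss/2, E_s/2, F_s - E_t/2], [F_t - G_s/2, E, F], [G_t/2, F, G]] = [[-1/4, 9/4, -1/4], [-7/3, 3/2, -13/12], [65/12, -13/12, 89/18]]; det M1 = 403/32
M2 = [[0, E_t/2, G_s/2], [E_t/2, E, F], [G_s/2, F, G]] = [[0, 1/4, 0], [1/4, 3/2, -13/12], [0, -13/12, 89/18]]; det M2 = -89/288
det M1 - det M2 = 929/72; K = 929/72 / (899/144)^2 = 267552/808201

Answer: K = 267552/808201


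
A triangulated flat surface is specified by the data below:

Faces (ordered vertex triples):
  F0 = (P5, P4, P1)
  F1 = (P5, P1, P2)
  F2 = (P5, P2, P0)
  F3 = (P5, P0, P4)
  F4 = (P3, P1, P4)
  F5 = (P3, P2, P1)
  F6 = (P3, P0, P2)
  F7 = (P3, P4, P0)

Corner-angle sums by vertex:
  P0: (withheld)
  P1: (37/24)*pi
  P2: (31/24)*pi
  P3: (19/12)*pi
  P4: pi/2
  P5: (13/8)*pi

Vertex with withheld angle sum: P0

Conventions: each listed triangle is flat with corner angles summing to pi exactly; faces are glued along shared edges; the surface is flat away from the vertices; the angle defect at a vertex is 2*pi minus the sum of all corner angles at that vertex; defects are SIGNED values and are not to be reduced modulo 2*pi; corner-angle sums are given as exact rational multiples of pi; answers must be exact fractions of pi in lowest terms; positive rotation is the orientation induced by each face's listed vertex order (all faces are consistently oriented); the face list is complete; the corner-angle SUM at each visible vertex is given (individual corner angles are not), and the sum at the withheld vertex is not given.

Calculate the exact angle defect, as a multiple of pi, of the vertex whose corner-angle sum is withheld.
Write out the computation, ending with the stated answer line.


V = 6, E = 12, F = 8; chi = V - E + F = 2
Gauss-Bonnet: total defect = 2*pi*chi = 4*pi; visible defects sum to (83/24)*pi

Answer: defect(P0) = (13/24)*pi


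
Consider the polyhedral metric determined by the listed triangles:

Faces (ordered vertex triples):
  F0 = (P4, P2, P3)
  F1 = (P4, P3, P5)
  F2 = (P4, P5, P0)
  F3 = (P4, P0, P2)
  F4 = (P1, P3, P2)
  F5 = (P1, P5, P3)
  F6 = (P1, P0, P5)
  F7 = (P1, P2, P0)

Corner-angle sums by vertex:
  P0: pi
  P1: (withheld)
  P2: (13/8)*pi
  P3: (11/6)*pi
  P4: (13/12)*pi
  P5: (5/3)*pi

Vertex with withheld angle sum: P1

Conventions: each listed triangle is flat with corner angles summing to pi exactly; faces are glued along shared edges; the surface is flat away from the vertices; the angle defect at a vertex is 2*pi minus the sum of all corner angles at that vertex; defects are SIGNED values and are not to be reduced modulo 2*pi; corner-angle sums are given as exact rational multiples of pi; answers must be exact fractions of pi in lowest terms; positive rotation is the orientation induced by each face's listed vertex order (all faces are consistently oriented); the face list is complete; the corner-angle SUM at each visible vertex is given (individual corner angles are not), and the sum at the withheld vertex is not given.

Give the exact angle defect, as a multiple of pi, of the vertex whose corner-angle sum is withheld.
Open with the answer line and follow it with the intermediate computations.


Answer: defect(P1) = (29/24)*pi

V = 6, E = 12, F = 8; chi = V - E + F = 2
Gauss-Bonnet: total defect = 2*pi*chi = 4*pi; visible defects sum to (67/24)*pi


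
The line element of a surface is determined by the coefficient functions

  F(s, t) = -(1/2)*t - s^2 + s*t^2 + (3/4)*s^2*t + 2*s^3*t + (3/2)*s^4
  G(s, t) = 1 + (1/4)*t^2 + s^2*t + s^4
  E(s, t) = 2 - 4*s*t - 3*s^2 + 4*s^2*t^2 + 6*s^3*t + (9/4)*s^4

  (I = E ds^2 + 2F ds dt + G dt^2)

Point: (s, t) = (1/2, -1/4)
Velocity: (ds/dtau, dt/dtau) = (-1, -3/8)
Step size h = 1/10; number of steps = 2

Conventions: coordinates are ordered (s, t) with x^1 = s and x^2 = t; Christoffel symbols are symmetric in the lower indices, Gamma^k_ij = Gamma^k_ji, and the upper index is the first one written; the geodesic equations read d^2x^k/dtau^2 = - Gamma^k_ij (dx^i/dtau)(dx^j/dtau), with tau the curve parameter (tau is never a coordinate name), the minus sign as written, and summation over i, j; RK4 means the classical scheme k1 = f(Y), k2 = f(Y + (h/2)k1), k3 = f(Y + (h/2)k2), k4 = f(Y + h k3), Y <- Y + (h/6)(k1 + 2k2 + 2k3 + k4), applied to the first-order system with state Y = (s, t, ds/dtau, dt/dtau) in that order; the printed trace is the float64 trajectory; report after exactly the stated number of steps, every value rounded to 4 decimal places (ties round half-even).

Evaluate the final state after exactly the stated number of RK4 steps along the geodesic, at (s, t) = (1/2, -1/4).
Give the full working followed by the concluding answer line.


f(Y) = (ds/dtau, dt/dtau, -Gamma^s_ij Y'^i Y'^j, -Gamma^t_ij Y'^i Y'^j) with the Gammas evaluated at the stage position; h = 0.100000; intermediate values shown to 6 dp
step 0: s = 0.5000, t = -0.2500, ds/dtau = -1.0000, dt/dtau = -0.3750
step 1:
  k1: at (s, t) = (0.500000, -0.250000), (ds/dtau, dt/dtau) = (-1.000000, -0.375000); Gamma_sss = -0.491228, Gamma_sst = -0.491228, Gamma_stt = -0.245614, Gamma_tss = 0.070175, Gamma_tst = 0.070175, Gamma_ttt = 0.035088; k1 = (-1.000000, -0.375000, 0.894189, -0.127741)
  k2: at (s, t) = (0.450000, -0.268750), (ds/dtau, dt/dtau) = (-0.955291, -0.381387); Gamma_sss = -0.404424, Gamma_sst = -0.447978, Gamma_stt = -0.248877, Gamma_tss = 0.029369, Gamma_tst = 0.032531, Gamma_ttt = 0.018073; k2 = (-0.955291, -0.381387, 0.731699, -0.053135)
  k3: at (s, t) = (0.452235, -0.269069), (ds/dtau, dt/dtau) = (-0.963415, -0.377657); Gamma_sss = -0.407344, Gamma_sst = -0.450093, Gamma_stt = -0.248815, Gamma_tss = 0.030437, Gamma_tst = 0.033631, Gamma_ttt = 0.018592; k3 = (-0.963415, -0.377657, 0.741095, -0.055375)
  k4: at (s, t) = (0.403658, -0.287766), (ds/dtau, dt/dtau) = (-0.925890, -0.380537); Gamma_sss = -0.317640, Gamma_sst = -0.403554, Gamma_stt = -0.249936, Gamma_tss = 0.006127, Gamma_tst = 0.007785, Gamma_ttt = 0.004821; k4 = (-0.925890, -0.380537, 0.592871, -0.011437)
  Y <- Y + (h/6)(k1 + 2k2 + 2k3 + k4): s = 0.4039, t = -0.2879, ds/dtau = -0.9261, dt/dtau = -0.3809
step 2:
  k1: at (s, t) = (0.403945, -0.287894), (ds/dtau, dt/dtau) = (-0.926123, -0.380937); Gamma_sss = -0.317940, Gamma_sst = -0.403839, Gamma_stt = -0.249935, Gamma_tss = 0.006188, Gamma_tst = 0.007859, Gamma_ttt = 0.004864; k1 = (-0.926123, -0.380937, 0.593911, -0.011558)
  k2: at (s, t) = (0.357639, -0.306941), (ds/dtau, dt/dtau) = (-0.896427, -0.381515); Gamma_sss = -0.229359, Gamma_sst = -0.357392, Gamma_stt = -0.249827, Gamma_tss = -0.005706, Gamma_tst = -0.008890, Gamma_ttt = -0.006215; k2 = (-0.896427, -0.381515, 0.465128, 0.011570)
  k3: at (s, t) = (0.359124, -0.306969), (ds/dtau, dt/dtau) = (-0.902866, -0.380358); Gamma_sss = -0.231566, Gamma_sst = -0.358891, Gamma_stt = -0.249838, Gamma_tss = -0.005527, Gamma_tst = -0.008567, Gamma_ttt = -0.005964; k3 = (-0.902866, -0.380358, 0.471405, 0.011252)
  k4: at (s, t) = (0.313658, -0.325930), (ds/dtau, dt/dtau) = (-0.878982, -0.379811); Gamma_sss = -0.144053, Gamma_sst = -0.312563, Gamma_stt = -0.249127, Gamma_tss = -0.008803, Gamma_tst = -0.019100, Gamma_ttt = -0.015223; k4 = (-0.878982, -0.379811, 0.355932, 0.021750)
  Y <- Y + (h/6)(k1 + 2k2 + 2k3 + k4): s = 0.3139, t = -0.3260, ds/dtau = -0.8791, dt/dtau = -0.3800

Answer: s = 0.3139, t = -0.3260, ds/dtau = -0.8791, dt/dtau = -0.3800


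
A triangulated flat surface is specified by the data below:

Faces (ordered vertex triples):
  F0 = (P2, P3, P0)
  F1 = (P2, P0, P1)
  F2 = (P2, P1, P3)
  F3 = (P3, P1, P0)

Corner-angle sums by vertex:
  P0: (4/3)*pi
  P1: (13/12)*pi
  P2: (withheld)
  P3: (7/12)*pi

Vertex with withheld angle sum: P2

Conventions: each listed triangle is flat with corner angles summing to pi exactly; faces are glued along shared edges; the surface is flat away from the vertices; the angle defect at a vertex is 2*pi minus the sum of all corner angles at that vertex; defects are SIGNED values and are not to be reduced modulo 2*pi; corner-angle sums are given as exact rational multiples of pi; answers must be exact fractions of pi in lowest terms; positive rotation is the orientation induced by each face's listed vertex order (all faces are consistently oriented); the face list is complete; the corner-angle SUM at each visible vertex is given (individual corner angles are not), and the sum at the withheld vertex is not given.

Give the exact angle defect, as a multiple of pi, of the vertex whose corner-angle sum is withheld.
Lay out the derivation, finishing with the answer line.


V = 4, E = 6, F = 4; chi = V - E + F = 2
Gauss-Bonnet: total defect = 2*pi*chi = 4*pi; visible defects sum to 3*pi

Answer: defect(P2) = pi
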